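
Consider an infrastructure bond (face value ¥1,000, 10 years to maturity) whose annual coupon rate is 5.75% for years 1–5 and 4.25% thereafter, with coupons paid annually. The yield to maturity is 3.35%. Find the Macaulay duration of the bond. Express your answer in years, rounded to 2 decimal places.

Periodic yield y = 0.0335. Discount each cash flow and weight by its year:
  t   CF        PV=CF/(1+0.0335)^t    t·PV
  1        57.50        55.6362        55.6362
  2        57.50        53.8328       107.6656
  3        57.50        52.0878       156.2635
  4        57.50        50.3995       201.5979
  5        57.50        48.7658       243.8290
  6        42.50        34.8759       209.2557
  7        42.50        33.7455       236.2183
  8        42.50        32.6516       261.2132
  9        42.50        31.5933       284.3394
  10    1,042.50       749.8446     7,498.4458
  Σ                  1,143.4330     9,254.4646
Price P = Σ PV = 1,143.4330.
Macaulay duration = Σ(t·PV) / P = 9,254.4646 / 1,143.4330 = 8.09358 years.

8.09 years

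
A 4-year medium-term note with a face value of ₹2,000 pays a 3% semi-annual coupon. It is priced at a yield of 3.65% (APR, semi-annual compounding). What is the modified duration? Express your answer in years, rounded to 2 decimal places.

Periodic yield y = 0.01825. First find Macaulay duration:
  t   CF        PV=CF/(1+0.01825)^t    t·PV
  1        30.00        29.4623        29.4623
  2        30.00        28.9343        57.8685
  3        30.00        28.4157        85.2470
  4        30.00        27.9064       111.6255
  5        30.00        27.4062       137.0311
  6        30.00        26.9150       161.4901
  7        30.00        26.4326       185.0284
  8     2,030.00     1,756.5507    14,052.4055
  Σ                  1,952.0232    14,820.1586
P = 1,952.0232; Macaulay duration = 14,820.1586 / 1,952.0232 = 7.59220 half-year periods = 3.79610 years.
Modified duration = D_Mac / (1 + y) = 3.79610 / 1.01825 = 3.72806 years.

3.73 years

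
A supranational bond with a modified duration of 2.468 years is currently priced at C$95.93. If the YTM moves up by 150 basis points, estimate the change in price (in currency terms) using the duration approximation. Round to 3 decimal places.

-C$3.551

Duration approximation: ΔP/P ≈ -D_mod · Δy = -2.468 × (+0.015) = -0.037020.
ΔP ≈ 95.93 × (-0.037020) = -3.5513286.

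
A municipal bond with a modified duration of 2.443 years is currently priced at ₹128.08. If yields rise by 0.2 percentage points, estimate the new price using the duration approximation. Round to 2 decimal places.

₹127.45

Duration approximation: ΔP/P ≈ -D_mod · Δy = -2.443 × (+0.002) = -0.004886.
New price ≈ 128.08 × (1 - 0.004886) = 127.45420112.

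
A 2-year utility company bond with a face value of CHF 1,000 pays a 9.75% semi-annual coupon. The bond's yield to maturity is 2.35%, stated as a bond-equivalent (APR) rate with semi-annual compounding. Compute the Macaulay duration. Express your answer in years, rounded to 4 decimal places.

Periodic yield y = 0.01175. Discount each cash flow and weight by its period:
  t   CF        PV=CF/(1+0.01175)^t    t·PV
  1        48.75        48.1838        48.1838
  2        48.75        47.6243        95.2485
  3        48.75        47.0712       141.2135
  4     1,048.75     1,000.8733     4,003.4934
  Σ                  1,143.7526     4,288.1392
Price P = Σ PV = 1,143.7526.
Macaulay duration = Σ(t·PV) / P = 4,288.1392 / 1,143.7526 = 3.74918 half-year periods.
In years: 3.74918 / 2 = 1.87459 years.

1.8746 years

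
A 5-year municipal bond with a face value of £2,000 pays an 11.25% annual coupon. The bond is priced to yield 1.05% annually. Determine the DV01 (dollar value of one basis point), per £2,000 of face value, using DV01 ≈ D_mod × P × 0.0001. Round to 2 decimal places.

£1.26

Periodic yield y = 0.0105.
  t   CF        PV=CF/(1+0.0105)^t    t·PV
  1       225.00       222.6620       222.6620
  2       225.00       220.3484       440.6968
  3       225.00       218.0588       654.1763
  4       225.00       215.7929       863.1718
  5     2,225.00     2,111.7788    10,558.8940
  Σ                  2,988.6410    12,739.6009
P = 2,988.6410; D_Mac = 4.26267 yrs; D_mod = 4.21838 yrs.
DV01 ≈ 4.21838 × 2,988.6410 × 0.0001 = 1.260723.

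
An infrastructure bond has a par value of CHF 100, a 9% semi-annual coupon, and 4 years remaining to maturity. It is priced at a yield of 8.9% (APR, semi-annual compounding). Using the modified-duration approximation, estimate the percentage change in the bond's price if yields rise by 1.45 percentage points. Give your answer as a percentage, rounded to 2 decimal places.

Periodic yield y = 0.0445. Modified duration first:
  t   CF        PV=CF/(1+0.0445)^t    t·PV
  1         4.50         4.3083         4.3083
  2         4.50         4.1247         8.2495
  3         4.50         3.9490        11.8470
  4         4.50         3.7808        15.1230
  5         4.50         3.6197        18.0984
  6         4.50         3.4655        20.7928
  7         4.50         3.3178        23.2248
  8       104.50        73.7647       590.1178
  Σ                    100.3305       691.7616
P = 100.3305; D_Mac = 6.89483 half-year periods = 3.44742 yrs; D_mod = 3.44742/(1+0.0445) = 3.30054 yrs.
ΔP/P ≈ -D_mod · Δy = -3.30054 × (+0.0145) = -0.047858 = -4.7858%.

-4.79%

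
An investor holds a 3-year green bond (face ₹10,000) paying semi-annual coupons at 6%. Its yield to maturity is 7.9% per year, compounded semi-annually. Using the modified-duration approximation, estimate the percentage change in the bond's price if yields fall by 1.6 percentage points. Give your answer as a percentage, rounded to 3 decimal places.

Periodic yield y = 0.0395. Modified duration first:
  t   CF        PV=CF/(1+0.0395)^t    t·PV
  1       300.00       288.6003       288.6003
  2       300.00       277.6338       555.2675
  3       300.00       267.0839       801.2518
  4       300.00       256.9350     1,027.7400
  5       300.00       247.1717     1,235.8586
  6    10,300.00     8,163.7606    48,982.5638
  Σ                  9,501.1854    52,891.2821
P = 9,501.1854; D_Mac = 5.56681 half-year periods = 2.78340 yrs; D_mod = 2.78340/(1+0.0395) = 2.67764 yrs.
ΔP/P ≈ -D_mod · Δy = -2.67764 × (-0.016) = +0.042842 = +4.2842%.

+4.284%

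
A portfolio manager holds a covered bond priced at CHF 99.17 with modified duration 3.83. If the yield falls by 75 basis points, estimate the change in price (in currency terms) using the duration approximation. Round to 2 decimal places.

+CHF 2.85

Duration approximation: ΔP/P ≈ -D_mod · Δy = -3.83 × (-0.0075) = +0.028725.
ΔP ≈ 99.17 × (+0.028725) = +2.84865825.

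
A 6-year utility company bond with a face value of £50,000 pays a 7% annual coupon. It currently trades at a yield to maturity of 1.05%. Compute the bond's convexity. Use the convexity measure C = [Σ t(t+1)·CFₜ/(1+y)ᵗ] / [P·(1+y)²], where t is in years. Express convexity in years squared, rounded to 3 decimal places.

34.175

With y = 0.0105:
  t   CF        PV=CF/(1+0.0105)^t    t·PV        t(t+1)·PV
  1     3,500.00     3,463.6319     3,463.6319       6,927.2637
  2     3,500.00     3,427.6416     6,855.2833      20,565.8498
  3     3,500.00     3,392.0254    10,176.0761      40,704.3043
  4     3,500.00     3,356.7792    13,427.1167      67,135.5836
  5     3,500.00     3,321.8992    16,609.4962      99,656.9772
  6    53,500.00    50,249.9779   301,499.8673   2,110,499.0709
  Σ                 67,211.9552   352,031.4714   2,345,489.0496
P = 67,211.9552.
Convexity = Σ t(t+1)·PV / [P·(1+y)²] = 2,345,489.0496 / (67,211.9552 × 1.021110) = 34.17545.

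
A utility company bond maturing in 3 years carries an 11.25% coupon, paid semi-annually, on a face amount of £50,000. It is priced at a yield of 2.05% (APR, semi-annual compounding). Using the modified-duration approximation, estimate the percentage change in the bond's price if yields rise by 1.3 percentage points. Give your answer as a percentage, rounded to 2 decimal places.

-3.44%

Periodic yield y = 0.01025. Modified duration first:
  t   CF        PV=CF/(1+0.01025)^t    t·PV
  1     2,812.50     2,783.9644     2,783.9644
  2     2,812.50     2,755.7183     5,511.4365
  3     2,812.50     2,727.7587     8,183.2762
  4     2,812.50     2,700.0829    10,800.3315
  5     2,812.50     2,672.6878    13,363.4391
  6    52,812.50    49,677.9392   298,067.6352
  Σ                 63,318.1512   338,710.0829
P = 63,318.1512; D_Mac = 5.34934 half-year periods = 2.67467 yrs; D_mod = 2.67467/(1+0.01025) = 2.64753 yrs.
ΔP/P ≈ -D_mod · Δy = -2.64753 × (+0.013) = -0.034418 = -3.4418%.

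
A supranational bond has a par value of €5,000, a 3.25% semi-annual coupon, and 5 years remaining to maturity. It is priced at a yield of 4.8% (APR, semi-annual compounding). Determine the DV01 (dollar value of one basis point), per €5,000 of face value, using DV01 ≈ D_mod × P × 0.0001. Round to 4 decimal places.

€2.1111

Periodic yield y = 0.024.
  t   CF        PV=CF/(1+0.024)^t    t·PV
  1        81.25        79.3457        79.3457
  2        81.25        77.4860       154.9721
  3        81.25        75.6700       227.0099
  4        81.25        73.8964       295.5858
  5        81.25        72.1645       360.8225
  6        81.25        70.4731       422.8388
  7        81.25        68.8214       481.7500
  8        81.25        67.2084       537.6674
  9        81.25        65.6332       590.6990
  10    5,081.25     4,008.3995    40,083.9947
  Σ                  4,659.0983    43,234.6859
P = 4,659.0983; D_Mac = 9.27963 half-year periods = 4.63981 yrs; D_mod = 4.53107 yrs.
DV01 ≈ 4.53107 × 4,659.0983 × 0.0001 = 2.111069.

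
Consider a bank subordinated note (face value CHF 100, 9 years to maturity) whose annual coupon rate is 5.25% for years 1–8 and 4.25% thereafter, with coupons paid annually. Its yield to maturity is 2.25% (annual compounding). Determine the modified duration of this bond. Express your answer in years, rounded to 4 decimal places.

Periodic yield y = 0.0225. First find Macaulay duration:
  t   CF        PV=CF/(1+0.0225)^t    t·PV
  1         5.25         5.1345         5.1345
  2         5.25         5.0215        10.0430
  3         5.25         4.9110        14.7330
  4         5.25         4.8029        19.2117
  5         5.25         4.6972        23.4862
  6         5.25         4.5939        27.5633
  7         5.25         4.4928        31.4495
  8         5.25         4.3939        35.1514
  9       104.25        85.3309       767.9779
  Σ                    123.3786       934.7504
P = 123.3786; Macaulay duration = 934.7504 / 123.3786 = 7.57628 years.
Modified duration = D_Mac / (1 + y) = 7.57628 / 1.0225 = 7.40956 years.

7.4096 years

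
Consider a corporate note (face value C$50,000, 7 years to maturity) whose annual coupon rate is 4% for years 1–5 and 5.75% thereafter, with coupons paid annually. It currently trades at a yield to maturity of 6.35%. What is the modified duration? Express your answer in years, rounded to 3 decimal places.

5.816 years

Periodic yield y = 0.0635. First find Macaulay duration:
  t   CF        PV=CF/(1+0.0635)^t    t·PV
  1     2,000.00     1,880.5830     1,880.5830
  2     2,000.00     1,768.2962     3,536.5923
  3     2,000.00     1,662.7138     4,988.1415
  4     2,000.00     1,563.4357     6,253.7427
  5     2,000.00     1,470.0853     7,350.4263
  6     2,875.00     1,987.0687    11,922.4122
  7    52,875.00    34,362.7507   240,539.2546
  Σ                 44,694.9333   276,471.1527
P = 44,694.9333; Macaulay duration = 276,471.1527 / 44,694.9333 = 6.18574 years.
Modified duration = D_Mac / (1 + y) = 6.18574 / 1.0635 = 5.81640 years.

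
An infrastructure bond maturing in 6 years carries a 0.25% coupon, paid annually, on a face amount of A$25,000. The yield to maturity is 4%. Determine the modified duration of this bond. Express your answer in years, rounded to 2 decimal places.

5.73 years

Periodic yield y = 0.04. First find Macaulay duration:
  t   CF        PV=CF/(1+0.04)^t    t·PV
  1        62.50        60.0962        60.0962
  2        62.50        57.7848       115.5695
  3        62.50        55.5623       166.6868
  4        62.50        53.4253       213.7010
  5        62.50        51.3704       256.8522
  6    25,062.50    19,807.2578   118,843.5468
  Σ                 20,085.4967   119,656.4526
P = 20,085.4967; Macaulay duration = 119,656.4526 / 20,085.4967 = 5.95736 years.
Modified duration = D_Mac / (1 + y) = 5.95736 / 1.04 = 5.72823 years.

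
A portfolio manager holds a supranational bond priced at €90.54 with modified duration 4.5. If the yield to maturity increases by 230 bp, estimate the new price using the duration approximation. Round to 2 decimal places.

Duration approximation: ΔP/P ≈ -D_mod · Δy = -4.5 × (+0.023) = -0.103500.
New price ≈ 90.54 × (1 - 0.103500) = 81.16911.

€81.17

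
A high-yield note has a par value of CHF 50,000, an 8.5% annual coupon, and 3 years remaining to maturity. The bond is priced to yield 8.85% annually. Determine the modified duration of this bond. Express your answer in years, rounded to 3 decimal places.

Periodic yield y = 0.0885. First find Macaulay duration:
  t   CF        PV=CF/(1+0.0885)^t    t·PV
  1     4,250.00     3,904.4557     3,904.4557
  2     4,250.00     3,587.0057     7,174.0113
  3    54,250.00    42,064.3752   126,193.1256
  Σ                 49,555.8365   137,271.5926
P = 49,555.8365; Macaulay duration = 137,271.5926 / 49,555.8365 = 2.77004 years.
Modified duration = D_Mac / (1 + y) = 2.77004 / 1.0885 = 2.54482 years.

2.545 years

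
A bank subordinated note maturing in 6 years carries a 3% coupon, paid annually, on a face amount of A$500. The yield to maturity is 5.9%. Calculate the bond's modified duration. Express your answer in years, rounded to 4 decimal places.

Periodic yield y = 0.059. First find Macaulay duration:
  t   CF        PV=CF/(1+0.059)^t    t·PV
  1        15.00        14.1643        14.1643
  2        15.00        13.3752        26.7503
  3        15.00        12.6300        37.8900
  4        15.00        11.9263        47.7054
  5        15.00        11.2619        56.3095
  6       515.00       365.1165     2,190.6990
  Σ                    428.4742     2,373.5186
P = 428.4742; Macaulay duration = 2,373.5186 / 428.4742 = 5.53947 years.
Modified duration = D_Mac / (1 + y) = 5.53947 / 1.059 = 5.23085 years.

5.2308 years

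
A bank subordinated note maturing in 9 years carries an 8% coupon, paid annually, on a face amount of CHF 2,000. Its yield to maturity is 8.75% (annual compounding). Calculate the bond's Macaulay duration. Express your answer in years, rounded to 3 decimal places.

Periodic yield y = 0.0875. Discount each cash flow and weight by its year:
  t   CF        PV=CF/(1+0.0875)^t    t·PV
  1       160.00       147.1264       147.1264
  2       160.00       135.2887       270.5774
  3       160.00       124.4034       373.2101
  4       160.00       114.3939       457.5757
  5       160.00       105.1898       525.9490
  6       160.00        96.7263       580.3576
  7       160.00        88.9437       622.6058
  8       160.00        81.7873       654.2984
  9     2,160.00     1,015.2906     9,137.6153
  Σ                  1,909.1500    12,769.3157
Price P = Σ PV = 1,909.1500.
Macaulay duration = Σ(t·PV) / P = 12,769.3157 / 1,909.1500 = 6.68848 years.

6.688 years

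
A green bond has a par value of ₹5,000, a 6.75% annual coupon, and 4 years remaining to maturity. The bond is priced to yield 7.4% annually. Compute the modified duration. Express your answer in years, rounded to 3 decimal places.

Periodic yield y = 0.074. First find Macaulay duration:
  t   CF        PV=CF/(1+0.074)^t    t·PV
  1       337.50       314.2458       314.2458
  2       337.50       292.5939       585.1877
  3       337.50       272.4338       817.3013
  4     5,337.50     4,011.6290    16,046.5160
  Σ                  4,890.9024    17,763.2509
P = 4,890.9024; Macaulay duration = 17,763.2509 / 4,890.9024 = 3.63190 years.
Modified duration = D_Mac / (1 + y) = 3.63190 / 1.074 = 3.38165 years.

3.382 years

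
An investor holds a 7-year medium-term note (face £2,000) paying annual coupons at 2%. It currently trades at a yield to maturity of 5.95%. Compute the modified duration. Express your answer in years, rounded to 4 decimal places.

6.1692 years

Periodic yield y = 0.0595. First find Macaulay duration:
  t   CF        PV=CF/(1+0.0595)^t    t·PV
  1        40.00        37.7537        37.7537
  2        40.00        35.6335        71.2669
  3        40.00        33.6323       100.8970
  4        40.00        31.7436       126.9744
  5        40.00        29.9609       149.8046
  6        40.00        28.2784       169.6702
  7     2,040.00     1,361.2047     9,528.4329
  Σ                  1,558.2070    10,184.7997
P = 1,558.2070; Macaulay duration = 10,184.7997 / 1,558.2070 = 6.53623 years.
Modified duration = D_Mac / (1 + y) = 6.53623 / 1.0595 = 6.16916 years.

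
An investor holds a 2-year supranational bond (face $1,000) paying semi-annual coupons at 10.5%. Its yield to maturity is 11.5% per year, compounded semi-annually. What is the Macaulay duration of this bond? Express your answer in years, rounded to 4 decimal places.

Periodic yield y = 0.0575. Discount each cash flow and weight by its period:
  t   CF        PV=CF/(1+0.0575)^t    t·PV
  1        52.50        49.6454        49.6454
  2        52.50        46.9460        93.8920
  3        52.50        44.3934       133.1801
  4     1,052.50       841.5901     3,366.3603
  Σ                    982.5748     3,643.0778
Price P = Σ PV = 982.5748.
Macaulay duration = Σ(t·PV) / P = 3,643.0778 / 982.5748 = 3.70768 half-year periods.
In years: 3.70768 / 2 = 1.85384 years.

1.8538 years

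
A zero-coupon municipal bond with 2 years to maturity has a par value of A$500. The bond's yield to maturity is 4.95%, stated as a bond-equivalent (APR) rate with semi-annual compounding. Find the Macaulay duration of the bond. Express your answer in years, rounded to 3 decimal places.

2.000 years

A zero-coupon bond has a single cash flow at maturity, so its Macaulay duration equals its maturity: 2 years.
(Equivalently: 4 semi-annual periods ÷ 2 = 2 years.)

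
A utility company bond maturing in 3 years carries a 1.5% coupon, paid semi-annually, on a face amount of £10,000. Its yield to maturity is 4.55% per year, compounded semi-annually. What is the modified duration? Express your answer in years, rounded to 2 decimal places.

Periodic yield y = 0.02275. First find Macaulay duration:
  t   CF        PV=CF/(1+0.02275)^t    t·PV
  1        75.00        73.3317        73.3317
  2        75.00        71.7005       143.4010
  3        75.00        70.1056       210.3168
  4        75.00        68.5462       274.1848
  5        75.00        67.0215       335.1073
  6    10,075.00     8,802.9478    52,817.6867
  Σ                  9,153.6533    53,854.0283
P = 9,153.6533; Macaulay duration = 53,854.0283 / 9,153.6533 = 5.88334 half-year periods = 2.94167 years.
Modified duration = D_Mac / (1 + y) = 2.94167 / 1.02275 = 2.87623 years.

2.88 years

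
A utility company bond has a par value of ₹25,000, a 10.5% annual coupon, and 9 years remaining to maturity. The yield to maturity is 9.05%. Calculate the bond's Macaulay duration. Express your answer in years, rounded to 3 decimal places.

6.357 years

Periodic yield y = 0.0905. Discount each cash flow and weight by its year:
  t   CF        PV=CF/(1+0.0905)^t    t·PV
  1     2,625.00     2,407.1527     2,407.1527
  2     2,625.00     2,207.3844     4,414.7688
  3     2,625.00     2,024.1948     6,072.5843
  4     2,625.00     1,856.2079     7,424.8318
  5     2,625.00     1,702.1623     8,510.8113
  6     2,625.00     1,560.9007     9,365.4045
  7     2,625.00     1,431.3624    10,019.5371
  8     2,625.00     1,312.5745    10,500.5957
  9    27,625.00    12,666.9267   114,002.3403
  Σ                 27,168.8664   172,718.0264
Price P = Σ PV = 27,168.8664.
Macaulay duration = Σ(t·PV) / P = 172,718.0264 / 27,168.8664 = 6.35720 years.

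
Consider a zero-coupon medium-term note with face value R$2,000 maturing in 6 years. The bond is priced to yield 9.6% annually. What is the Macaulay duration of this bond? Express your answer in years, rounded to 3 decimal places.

A zero-coupon bond has a single cash flow at maturity, so its Macaulay duration equals its maturity: 6 years.

6.000 years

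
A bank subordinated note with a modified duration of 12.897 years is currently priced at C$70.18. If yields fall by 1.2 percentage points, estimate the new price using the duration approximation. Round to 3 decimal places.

C$81.041

Duration approximation: ΔP/P ≈ -D_mod · Δy = -12.897 × (-0.012) = +0.154764.
New price ≈ 70.18 × (1 + 0.154764) = 81.04133752.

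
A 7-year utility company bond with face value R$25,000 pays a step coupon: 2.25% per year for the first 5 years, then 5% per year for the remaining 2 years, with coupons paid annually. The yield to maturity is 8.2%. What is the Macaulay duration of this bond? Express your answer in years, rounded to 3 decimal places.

Periodic yield y = 0.082. Discount each cash flow and weight by its year:
  t   CF        PV=CF/(1+0.082)^t    t·PV
  1       562.50       519.8706       519.8706
  2       562.50       480.4719       960.9438
  3       562.50       444.0591     1,332.1772
  4       562.50       410.4058     1,641.6232
  5       562.50       379.3030     1,896.5148
  6     1,250.00       779.0161     4,674.0968
  7    26,250.00    15,119.5367   105,836.7566
  Σ                 18,132.6631   116,861.9830
Price P = Σ PV = 18,132.6631.
Macaulay duration = Σ(t·PV) / P = 116,861.9830 / 18,132.6631 = 6.44483 years.

6.445 years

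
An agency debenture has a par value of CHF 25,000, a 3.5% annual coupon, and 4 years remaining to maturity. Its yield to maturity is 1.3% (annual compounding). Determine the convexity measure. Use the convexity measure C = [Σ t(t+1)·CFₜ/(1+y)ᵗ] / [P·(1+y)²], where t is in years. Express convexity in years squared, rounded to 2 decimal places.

With y = 0.013:
  t   CF        PV=CF/(1+0.013)^t    t·PV        t(t+1)·PV
  1       875.00       863.7710       863.7710       1,727.5420
  2       875.00       852.6861     1,705.3721       5,116.1164
  3       875.00       841.7434     2,525.2302      10,100.9207
  4    25,875.00    24,572.1171    98,288.4686     491,442.3428
  Σ                 27,130.3176   103,382.8418     508,386.9218
P = 27,130.3176.
Convexity = Σ t(t+1)·PV / [P·(1+y)²] = 508,386.9218 / (27,130.3176 × 1.026169) = 18.26083.

18.26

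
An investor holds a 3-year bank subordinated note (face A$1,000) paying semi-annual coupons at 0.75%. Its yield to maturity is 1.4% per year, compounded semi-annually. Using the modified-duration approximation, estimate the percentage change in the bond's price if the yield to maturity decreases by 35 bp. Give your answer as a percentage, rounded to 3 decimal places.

+1.033%

Periodic yield y = 0.007. Modified duration first:
  t   CF        PV=CF/(1+0.007)^t    t·PV
  1         3.75         3.7239         3.7239
  2         3.75         3.6980         7.3961
  3         3.75         3.6723        11.0170
  4         3.75         3.6468        14.5872
  5         3.75         3.6215        18.1073
  6     1,003.75       962.6064     5,775.6383
  Σ                    980.9690     5,830.4699
P = 980.9690; D_Mac = 5.94358 half-year periods = 2.97179 yrs; D_mod = 2.97179/(1+0.007) = 2.95113 yrs.
ΔP/P ≈ -D_mod · Δy = -2.95113 × (-0.0035) = +0.010329 = +1.0329%.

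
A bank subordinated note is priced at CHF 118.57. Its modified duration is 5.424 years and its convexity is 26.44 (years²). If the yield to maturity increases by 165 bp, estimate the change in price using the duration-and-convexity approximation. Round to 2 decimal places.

-CHF 10.18

Duration effect: -D_mod·Δy = -5.424 × (+0.0165) = -0.089496
Convexity effect: ½·C·(Δy)² = 0.5 × 26.44 × (0.0165)² = +0.003599145
ΔP/P ≈ -0.089496 + 0.003599145 = -0.085896855
ΔP ≈ 118.57 × (-0.085896855) = -10.18479009735.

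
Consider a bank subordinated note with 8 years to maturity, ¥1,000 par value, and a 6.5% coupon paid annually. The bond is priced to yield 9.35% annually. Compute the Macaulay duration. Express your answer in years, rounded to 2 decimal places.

Periodic yield y = 0.0935. Discount each cash flow and weight by its year:
  t   CF        PV=CF/(1+0.0935)^t    t·PV
  1        65.00        59.4422        59.4422
  2        65.00        54.3595       108.7191
  3        65.00        49.7115       149.1345
  4        65.00        45.4609       181.8437
  5        65.00        41.5738       207.8689
  6        65.00        38.0190       228.1140
  7        65.00        34.7682       243.3772
  8     1,065.00       520.9539     4,167.6313
  Σ                    844.2890     5,346.1308
Price P = Σ PV = 844.2890.
Macaulay duration = Σ(t·PV) / P = 5,346.1308 / 844.2890 = 6.33211 years.

6.33 years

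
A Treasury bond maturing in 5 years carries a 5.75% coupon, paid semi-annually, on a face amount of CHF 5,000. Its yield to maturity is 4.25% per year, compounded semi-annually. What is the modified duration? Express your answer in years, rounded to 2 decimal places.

4.35 years

Periodic yield y = 0.02125. First find Macaulay duration:
  t   CF        PV=CF/(1+0.02125)^t    t·PV
  1       143.75       140.7589       140.7589
  2       143.75       137.8300       275.6600
  3       143.75       134.9620       404.8861
  4       143.75       132.1538       528.6151
  5       143.75       129.4039       647.0197
  6       143.75       126.7113       760.2680
  7       143.75       124.0747       868.5232
  8       143.75       121.4930       971.9441
  9       143.75       118.9650     1,070.6850
  10    5,143.75     4,168.3018    41,683.0181
  Σ                  5,334.6545    47,351.3782
P = 5,334.6545; Macaulay duration = 47,351.3782 / 5,334.6545 = 8.87618 half-year periods = 4.43809 years.
Modified duration = D_Mac / (1 + y) = 4.43809 / 1.02125 = 4.34575 years.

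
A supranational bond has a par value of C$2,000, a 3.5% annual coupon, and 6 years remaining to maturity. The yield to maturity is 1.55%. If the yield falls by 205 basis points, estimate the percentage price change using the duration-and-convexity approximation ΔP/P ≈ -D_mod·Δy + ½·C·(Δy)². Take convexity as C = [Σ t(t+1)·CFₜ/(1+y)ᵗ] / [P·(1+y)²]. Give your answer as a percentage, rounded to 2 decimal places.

+11.96%

With y = 0.0155:
  t   CF        PV=CF/(1+0.0155)^t    t·PV        t(t+1)·PV
  1        70.00        68.9316        68.9316         137.8631
  2        70.00        67.8794       135.7589         407.2766
  3        70.00        66.8434       200.5301         802.1203
  4        70.00        65.8231       263.2924       1,316.4620
  5        70.00        64.8184       324.0921       1,944.5524
  6     2,070.00     1,887.5166    11,325.0996      79,275.6971
  Σ                  2,221.8125    12,317.7045      83,883.9715
P = 2,221.8125; D_Mac = 5.54399 yrs; D_mod = 5.45937 yrs; C = 36.61101.
Duration effect: -5.45937 × (-0.0205) = +0.111917
Convexity effect: 0.5 × 36.61101 × (-0.0205)² = +0.0076929
ΔP/P ≈ +0.111917 + 0.0076929 = +0.119610 = +11.9610%.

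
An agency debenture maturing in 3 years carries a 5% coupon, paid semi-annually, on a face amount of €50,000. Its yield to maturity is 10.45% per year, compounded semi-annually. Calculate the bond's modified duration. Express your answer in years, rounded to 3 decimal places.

Periodic yield y = 0.05225. First find Macaulay duration:
  t   CF        PV=CF/(1+0.05225)^t    t·PV
  1     1,250.00     1,187.9306     1,187.9306
  2     1,250.00     1,128.9433     2,257.8867
  3     1,250.00     1,072.8851     3,218.6553
  4     1,250.00     1,019.6104     4,078.4418
  5     1,250.00       968.9812     4,844.9059
  6    51,250.00    37,755.5032   226,533.0194
  Σ                 43,133.8539   242,120.8396
P = 43,133.8539; Macaulay duration = 242,120.8396 / 43,133.8539 = 5.61324 half-year periods = 2.80662 years.
Modified duration = D_Mac / (1 + y) = 2.80662 / 1.05225 = 2.66726 years.

2.667 years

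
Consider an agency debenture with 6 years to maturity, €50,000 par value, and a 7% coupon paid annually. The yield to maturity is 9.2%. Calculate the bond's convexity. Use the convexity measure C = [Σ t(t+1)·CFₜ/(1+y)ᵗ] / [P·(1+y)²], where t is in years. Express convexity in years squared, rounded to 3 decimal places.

27.863

With y = 0.092:
  t   CF        PV=CF/(1+0.092)^t    t·PV        t(t+1)·PV
  1     3,500.00     3,205.1282     3,205.1282       6,410.2564
  2     3,500.00     2,935.0991     5,870.1982      17,610.5945
  3     3,500.00     2,687.8197     8,063.4590      32,253.8361
  4     3,500.00     2,461.3733     9,845.4933      49,227.4666
  5     3,500.00     2,254.0049    11,270.0244      67,620.1465
  6    53,500.00    31,551.3504   189,308.1024   1,325,156.7168
  Σ                 45,094.7756   227,562.4056   1,498,279.0170
P = 45,094.7756.
Convexity = Σ t(t+1)·PV / [P·(1+y)²] = 1,498,279.0170 / (45,094.7756 × 1.192464) = 27.86257.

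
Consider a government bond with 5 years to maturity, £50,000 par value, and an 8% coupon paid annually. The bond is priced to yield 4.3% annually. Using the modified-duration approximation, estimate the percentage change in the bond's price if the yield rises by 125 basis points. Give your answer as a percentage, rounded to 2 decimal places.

Periodic yield y = 0.043. Modified duration first:
  t   CF        PV=CF/(1+0.043)^t    t·PV
  1     4,000.00     3,835.0911     3,835.0911
  2     4,000.00     3,676.9809     7,353.9618
  3     4,000.00     3,525.3892    10,576.1675
  4     4,000.00     3,380.0471    13,520.1886
  5    54,000.00    43,749.4117   218,747.0586
  Σ                 58,166.9200   254,032.4676
P = 58,166.9200; D_Mac = 4.36730 yrs; D_mod = 4.36730/(1+0.043) = 4.18725 yrs.
ΔP/P ≈ -D_mod · Δy = -4.18725 × (+0.0125) = -0.052341 = -5.2341%.

-5.23%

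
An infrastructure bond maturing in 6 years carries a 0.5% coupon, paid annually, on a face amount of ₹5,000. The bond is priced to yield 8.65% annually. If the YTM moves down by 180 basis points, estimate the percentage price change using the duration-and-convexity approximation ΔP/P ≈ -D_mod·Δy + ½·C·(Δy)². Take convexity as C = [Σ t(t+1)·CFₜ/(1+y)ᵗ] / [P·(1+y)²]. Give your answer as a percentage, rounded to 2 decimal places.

+10.34%

With y = 0.0865:
  t   CF        PV=CF/(1+0.0865)^t    t·PV        t(t+1)·PV
  1        25.00        23.0097        23.0097          46.0193
  2        25.00        21.1778        42.3556         127.0667
  3        25.00        19.4917        58.4752         233.9010
  4        25.00        17.9399        71.7598         358.7989
  5        25.00        16.5117        82.5584         495.3505
  6     5,025.00     3,054.6235    18,327.7407     128,294.1851
  Σ                  3,152.7543    18,605.8994     129,555.3215
P = 3,152.7543; D_Mac = 5.90147 yrs; D_mod = 5.43164 yrs; C = 34.81013.
Duration effect: -5.43164 × (-0.018) = +0.097769
Convexity effect: 0.5 × 34.81013 × (-0.018)² = +0.0056392
ΔP/P ≈ +0.097769 + 0.0056392 = +0.103409 = +10.3409%.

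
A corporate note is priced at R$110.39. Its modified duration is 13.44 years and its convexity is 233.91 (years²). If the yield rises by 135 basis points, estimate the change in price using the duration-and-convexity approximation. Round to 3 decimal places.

-R$17.676

Duration effect: -D_mod·Δy = -13.44 × (+0.0135) = -0.181440
Convexity effect: ½·C·(Δy)² = 0.5 × 233.91 × (0.0135)² = +0.02131504875
ΔP/P ≈ -0.181440 + 0.02131504875 = -0.16012495125
ΔP ≈ 110.39 × (-0.16012495125) = -17.6761933684875.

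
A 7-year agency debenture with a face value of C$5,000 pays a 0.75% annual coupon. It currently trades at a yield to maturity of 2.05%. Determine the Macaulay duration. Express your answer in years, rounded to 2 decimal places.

Periodic yield y = 0.0205. Discount each cash flow and weight by its year:
  t   CF        PV=CF/(1+0.0205)^t    t·PV
  1        37.50        36.7467        36.7467
  2        37.50        36.0085        72.0170
  3        37.50        35.2852       105.8555
  4        37.50        34.5764       138.3054
  5        37.50        33.8818       169.4089
  6        37.50        33.2012       199.2069
  7     5,037.50     4,370.4283    30,592.9978
  Σ                  4,580.1279    31,314.5383
Price P = Σ PV = 4,580.1279.
Macaulay duration = Σ(t·PV) / P = 31,314.5383 / 4,580.1279 = 6.83704 years.

6.84 years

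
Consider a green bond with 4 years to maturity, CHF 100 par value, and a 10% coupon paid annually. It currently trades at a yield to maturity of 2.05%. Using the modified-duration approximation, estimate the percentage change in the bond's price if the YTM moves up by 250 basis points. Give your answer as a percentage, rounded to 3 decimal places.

-8.708%

Periodic yield y = 0.0205. Modified duration first:
  t   CF        PV=CF/(1+0.0205)^t    t·PV
  1        10.00         9.7991         9.7991
  2        10.00         9.6023        19.2045
  3        10.00         9.4094        28.2281
  4       110.00       101.4240       405.6959
  Σ                    130.2347       462.9277
P = 130.2347; D_Mac = 3.55456 yrs; D_mod = 3.55456/(1+0.0205) = 3.48316 yrs.
ΔP/P ≈ -D_mod · Δy = -3.48316 × (+0.025) = -0.087079 = -8.7079%.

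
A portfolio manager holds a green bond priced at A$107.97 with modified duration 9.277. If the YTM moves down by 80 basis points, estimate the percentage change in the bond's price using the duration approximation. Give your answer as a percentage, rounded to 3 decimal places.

+7.422%

Duration approximation: ΔP/P ≈ -D_mod · Δy = -9.277 × (-0.008) = +0.074216.
As a percentage: +7.4216%.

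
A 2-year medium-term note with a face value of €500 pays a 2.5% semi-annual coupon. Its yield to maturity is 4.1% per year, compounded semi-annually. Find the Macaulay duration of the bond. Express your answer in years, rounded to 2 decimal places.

1.96 years

Periodic yield y = 0.0205. Discount each cash flow and weight by its period:
  t   CF        PV=CF/(1+0.0205)^t    t·PV
  1         6.25         6.1244         6.1244
  2         6.25         6.0014        12.0028
  3         6.25         5.8809        17.6426
  4       506.25       466.7808     1,867.1233
  Σ                    484.7875     1,902.8931
Price P = Σ PV = 484.7875.
Macaulay duration = Σ(t·PV) / P = 1,902.8931 / 484.7875 = 3.92521 half-year periods.
In years: 3.92521 / 2 = 1.96261 years.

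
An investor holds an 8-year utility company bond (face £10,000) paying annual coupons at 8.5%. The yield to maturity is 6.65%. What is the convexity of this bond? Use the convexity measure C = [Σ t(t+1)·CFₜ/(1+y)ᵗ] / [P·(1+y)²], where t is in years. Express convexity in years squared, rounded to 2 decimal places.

44.86

With y = 0.0665:
  t   CF        PV=CF/(1+0.0665)^t    t·PV        t(t+1)·PV
  1       850.00       796.9995       796.9995       1,593.9991
  2       850.00       747.3038     1,494.6077       4,483.8230
  3       850.00       700.7068     2,102.1205       8,408.4819
  4       850.00       657.0153     2,628.0612      13,140.3061
  5       850.00       616.0481     3,080.2405      18,481.4432
  6       850.00       577.6354     3,465.8121      24,260.6849
  7       850.00       541.6178     3,791.3244      30,330.5953
  8    10,850.00     6,482.5050    51,860.0399     466,740.3594
  Σ                 11,119.8317    69,219.2059     567,439.6928
P = 11,119.8317.
Convexity = Σ t(t+1)·PV / [P·(1+y)²] = 567,439.6928 / (11,119.8317 × 1.137422) = 44.86418.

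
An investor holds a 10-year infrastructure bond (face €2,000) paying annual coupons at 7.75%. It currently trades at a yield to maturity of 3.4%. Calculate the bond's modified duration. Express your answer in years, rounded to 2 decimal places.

7.48 years

Periodic yield y = 0.034. First find Macaulay duration:
  t   CF        PV=CF/(1+0.034)^t    t·PV
  1       155.00       149.9033       149.9033
  2       155.00       144.9742       289.9483
  3       155.00       140.2071       420.6214
  4       155.00       135.5968       542.3873
  5       155.00       131.1381       655.6907
  6       155.00       126.8260       760.9563
  7       155.00       122.6558       858.5903
  8       155.00       118.6226       948.9807
  9       155.00       114.7220     1,032.4983
  10    2,155.00     1,542.5594    15,425.5937
  Σ                  2,727.2053    21,085.1703
P = 2,727.2053; Macaulay duration = 21,085.1703 / 2,727.2053 = 7.73142 years.
Modified duration = D_Mac / (1 + y) = 7.73142 / 1.034 = 7.47720 years.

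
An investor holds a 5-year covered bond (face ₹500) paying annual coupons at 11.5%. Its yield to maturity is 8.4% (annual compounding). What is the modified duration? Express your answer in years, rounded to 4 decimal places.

3.8056 years

Periodic yield y = 0.084. First find Macaulay duration:
  t   CF        PV=CF/(1+0.084)^t    t·PV
  1        57.50        53.0443        53.0443
  2        57.50        48.9338        97.8677
  3        57.50        45.1419       135.4258
  4        57.50        41.6438       166.5753
  5       557.50       372.4761     1,862.3807
  Σ                    561.2400     2,315.2938
P = 561.2400; Macaulay duration = 2,315.2938 / 561.2400 = 4.12532 years.
Modified duration = D_Mac / (1 + y) = 4.12532 / 1.084 = 3.80564 years.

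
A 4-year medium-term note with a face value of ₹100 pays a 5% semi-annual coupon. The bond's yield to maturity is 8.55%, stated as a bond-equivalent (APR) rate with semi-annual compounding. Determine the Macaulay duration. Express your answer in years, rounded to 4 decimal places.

3.6490 years

Periodic yield y = 0.04275. Discount each cash flow and weight by its period:
  t   CF        PV=CF/(1+0.04275)^t    t·PV
  1         2.50         2.3975         2.3975
  2         2.50         2.2992         4.5984
  3         2.50         2.2050         6.6149
  4         2.50         2.1146         8.4582
  5         2.50         2.0279        10.1393
  6         2.50         1.9447        11.6684
  7         2.50         1.8650        13.0550
  8       102.50        73.3301       586.6408
  Σ                     88.1839       643.5725
Price P = Σ PV = 88.1839.
Macaulay duration = Σ(t·PV) / P = 643.5725 / 88.1839 = 7.29807 half-year periods.
In years: 7.29807 / 2 = 3.64904 years.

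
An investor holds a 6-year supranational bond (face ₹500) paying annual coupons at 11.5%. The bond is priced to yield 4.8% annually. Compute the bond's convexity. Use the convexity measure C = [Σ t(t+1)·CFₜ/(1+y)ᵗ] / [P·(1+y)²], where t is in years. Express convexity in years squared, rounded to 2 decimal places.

28.51

With y = 0.048:
  t   CF        PV=CF/(1+0.048)^t    t·PV        t(t+1)·PV
  1        57.50        54.8664        54.8664         109.7328
  2        57.50        52.3534       104.7069         314.1207
  3        57.50        49.9556       149.8667         599.4669
  4        57.50        47.6675       190.6701         953.3507
  5        57.50        45.4843       227.4215       1,364.5287
  6       557.50       420.8014     2,524.8084      17,673.6588
  Σ                    671.1287     3,252.3400      21,014.8587
P = 671.1287.
Convexity = Σ t(t+1)·PV / [P·(1+y)²] = 21,014.8587 / (671.1287 × 1.098304) = 28.51006.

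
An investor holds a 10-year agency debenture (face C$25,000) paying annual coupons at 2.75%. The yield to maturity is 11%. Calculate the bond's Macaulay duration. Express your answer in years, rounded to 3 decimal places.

Periodic yield y = 0.11. Discount each cash flow and weight by its year:
  t   CF        PV=CF/(1+0.11)^t    t·PV
  1       687.50       619.3694       619.3694
  2       687.50       557.9904     1,115.9808
  3       687.50       502.6941     1,508.0822
  4       687.50       452.8775     1,811.5102
  5       687.50       407.9978     2,039.9889
  6       687.50       367.5656     2,205.3934
  7       687.50       331.1402     2,317.9811
  8       687.50       298.3245     2,386.5957
  9       687.50       268.7608     2,418.8470
  10   25,687.50     9,046.7388    90,467.3880
  Σ                 12,853.4590   106,891.1368
Price P = Σ PV = 12,853.4590.
Macaulay duration = Σ(t·PV) / P = 106,891.1368 / 12,853.4590 = 8.31614 years.

8.316 years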